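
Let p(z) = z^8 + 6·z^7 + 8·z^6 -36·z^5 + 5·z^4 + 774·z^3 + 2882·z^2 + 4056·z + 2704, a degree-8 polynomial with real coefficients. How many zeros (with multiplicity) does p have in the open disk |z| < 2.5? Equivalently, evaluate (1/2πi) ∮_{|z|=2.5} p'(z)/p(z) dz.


The zeros of p are: (-3 + 2i), (-3 - 2i), (3 + 2i), (3 - 2i), (-2 + 2i), (-2 - 2i), (-1 + 1i), (-1 - 1i).
Their magnitudes are: 3.606, 3.606, 3.606, 3.606, 2.828, 2.828, 1.414, 1.414.
Zeros with |z| < R = 2.5: (-1 + 1i), (-1 - 1i).
Count = 2.
By the argument principle, (1/2πi) ∮_{|z|=R} p'(z)/p(z) dz equals exactly this count.

Number of zeros inside |z| < 2.5: 2.


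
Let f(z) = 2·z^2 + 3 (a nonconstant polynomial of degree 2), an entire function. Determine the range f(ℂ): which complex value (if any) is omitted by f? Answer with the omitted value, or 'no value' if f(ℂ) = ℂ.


Little Picard bounds the complement of f(ℂ) to at most one point.
For every w ∈ ℂ, the equation p(z) − w = 0 is a nonconstant polynomial in z and hence has at least one root by the fundamental theorem of algebra. So p is surjective onto ℂ, omitting no value.

Omitted value: no value.


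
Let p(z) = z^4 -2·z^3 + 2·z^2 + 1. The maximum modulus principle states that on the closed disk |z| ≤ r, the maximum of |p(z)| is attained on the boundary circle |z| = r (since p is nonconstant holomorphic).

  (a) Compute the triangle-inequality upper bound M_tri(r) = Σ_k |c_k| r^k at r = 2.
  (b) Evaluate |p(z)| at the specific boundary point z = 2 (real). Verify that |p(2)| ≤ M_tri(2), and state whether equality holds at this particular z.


Coefficients: c_0 = 1, c_1 = 0, c_2 = 2, c_3 = -2, c_4 = 1. Radius r = 2.
Part (a). Triangle bound: M_tri(r) = Σ_k |c_k| r^k
  = |1|·2^0 + |0|·2^1 + |2|·2^2 + |-2|·2^3 + |1|·2^4
  = 1 + 0 + 8 + 16 + 16 = 41.
This bounds M(r) := max_{|z|=r} |p(z)| from above; equality holds iff all terms c_k z^k can be made to align in phase at a single z on |z|=r.
Part (b). At z = 2 (real, on the circle |z| = r):
  p(2) = (1)·2^0 + (0)·2^1 + (2)·2^2 + (-2)·2^3 + (1)·2^4 = 9.
  |p(2)| = 9.
Check: |p(2)| = 9 ≤ 41 = M_tri(2). ✓ Equality does not hold at z = 2 (the coefficients have mixed signs, so the terms do not all align in phase there).

M_tri(2) = 41; |p(2)| = 9; equality at z=2: no.


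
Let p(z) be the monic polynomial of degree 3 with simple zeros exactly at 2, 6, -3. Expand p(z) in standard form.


The polynomial is p(z) = ∏_{α ∈ S} (z − α), where S = {2, 6, -3}.
Expanding the product yields: p(z) = z^3 -5·z^2 -12·z + 36.
The resulting polynomial has degree 3 and real coefficients as required.

p(z) = z^3 -5·z^2 -12·z + 36.


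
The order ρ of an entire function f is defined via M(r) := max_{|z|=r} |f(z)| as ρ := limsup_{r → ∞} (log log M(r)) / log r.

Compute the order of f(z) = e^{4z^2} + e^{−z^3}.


Each summand is entire of order 2 and 3 respectively (as in the single-exponential case). The order of a sum is at most the max of the orders, so ρ ≤ 3. For the lower bound: on |z|=r choose arg z so that -1z^3 is real positive; then |e^{-1z^3}| = e^{1r^3} while |e^{4z^2}| ≤ e^{4r^2} = o(e^{1r^3}). So |f| ≥ e^{1r^3}(1 − o(1)) and ρ ≥ 3. Hence ρ = max(2, 3) = 3.
Therefore ρ = 3.

Order ρ = 3.


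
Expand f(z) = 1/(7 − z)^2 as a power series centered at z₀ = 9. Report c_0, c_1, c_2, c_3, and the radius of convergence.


Let w = z − z₀, so z = z₀ + w.
Then 7 − z = 7 − (z₀ + w) = (7 − z₀) − w = -2 − w.
f(z) = 1/(-2 − w)^2 = (1/(-2)^2) · (1 − w/(-2))^{−2}.
By the binomial series (1−u)^{−2} = Σ_{n≥0} C(n+1, 1) u^n for |u|<1, with u = w/(-2):
  c_n = C(n+1, 1) / (-2)^(n+2).
  c_0 = 1/(-2)^2 = 1/4.
  c_1 = 2/(-2)^3 = -1/4.
  c_2 = 3/(-2)^4 = 3/16.
  c_3 = 4/(-2)^5 = -1/8.
The series is valid for |w/d| < 1, i.e. |z − z₀| < |d|.
Radius of convergence: R = |7 − z₀| = |-2| = 2 (distance from z₀ to the singularity z = 7).

c_0 = 1/4, c_1 = -1/4, c_2 = 3/16, c_3 = -1/8; R = 2.


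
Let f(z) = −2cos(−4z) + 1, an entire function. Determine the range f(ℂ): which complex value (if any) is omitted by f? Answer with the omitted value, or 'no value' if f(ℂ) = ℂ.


Little Picard bounds the complement of f(ℂ) to at most one point.
cos is entire and surjective onto ℂ: for every w ∈ ℂ, cos(ζ) = w has a solution ζ ∈ ℂ (e.g., via the complex inverse arccos). With ζ = −4z this gives z = ζ/(-4). Then -2·cos(−4z) takes every value in -2·ℂ = ℂ, and adding 1 is a bijection of ℂ. So f is surjective and omits no value. (Note: only on the real line is cos bounded by [−1, 1].)

Omitted value: no value.


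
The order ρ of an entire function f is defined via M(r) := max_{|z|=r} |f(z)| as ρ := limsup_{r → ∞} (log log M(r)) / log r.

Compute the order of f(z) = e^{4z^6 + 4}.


|e^{4z^6 + 4}| = e^{Re(4·z^6) + 4} ≤ e^{4|z|^6 + 4} = e^{4r^6 + 4} on |z| = r, so ρ ≤ 6. Choosing z on |z|=r so that 4·z^6 is real positive (always possible by picking arg z appropriately) gives |f(z)| = e^{4r^6 + 4}, matching the bound. The additive constant 4 does not affect log log M(r) ~ 6·log r. Hence ρ = 6.
Therefore ρ = 6.

Order ρ = 6.


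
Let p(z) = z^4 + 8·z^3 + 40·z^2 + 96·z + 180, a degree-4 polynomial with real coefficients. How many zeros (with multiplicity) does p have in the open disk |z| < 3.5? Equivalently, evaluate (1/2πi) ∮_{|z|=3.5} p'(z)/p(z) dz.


The zeros of p are: (-1 + 3i), (-1 - 3i), (-3 + 3i), (-3 - 3i).
Their magnitudes are: 3.162, 3.162, 4.243, 4.243.
Zeros with |z| < R = 3.5: (-1 + 3i), (-1 - 3i).
Count = 2.
By the argument principle, (1/2πi) ∮_{|z|=R} p'(z)/p(z) dz equals exactly this count.

Number of zeros inside |z| < 3.5: 2.


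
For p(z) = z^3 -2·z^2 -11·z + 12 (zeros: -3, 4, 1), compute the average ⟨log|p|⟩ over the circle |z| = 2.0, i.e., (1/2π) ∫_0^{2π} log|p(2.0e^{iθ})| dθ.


Zeros: -3, 1, 4; r = 2.0.
Inside |z| < r: 1. Outside (|z| ≥ r): -3, 4.
p(0) = 12, so log|p(0)| = log(12) = 2.4849.
Apply Jensen: I(r) = log|p(0)| + Σ_k log(r/|z_k|), summed over zeros inside |z| < r.
  log(r/|z_k|) for z_k = 1: log(2.0/1) = 0.6931
  Outside zeros (-3, 4) contribute nothing to the Jensen sum.
Sum over inside zeros: 0.6931.
I(r) = log|p(0)| + (inside sum) = 2.4849 + 0.6931 = 3.1781.
Note: since some zeros are outside |z| ≤ r, the simplified n·log(r) form does NOT apply — only the inside zeros contribute.

I(r) ≈ 3.1781.


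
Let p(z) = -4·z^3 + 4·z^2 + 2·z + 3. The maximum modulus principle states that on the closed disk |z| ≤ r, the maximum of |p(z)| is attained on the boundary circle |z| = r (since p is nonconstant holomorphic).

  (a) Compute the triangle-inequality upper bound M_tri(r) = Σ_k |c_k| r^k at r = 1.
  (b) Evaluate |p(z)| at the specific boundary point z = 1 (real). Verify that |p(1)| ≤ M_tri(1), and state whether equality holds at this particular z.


Coefficients: c_0 = 3, c_1 = 2, c_2 = 4, c_3 = -4. Radius r = 1.
Part (a). Triangle bound: M_tri(r) = Σ_k |c_k| r^k
  = |3|·1^0 + |2|·1^1 + |4|·1^2 + |-4|·1^3
  = 3 + 2 + 4 + 4 = 13.
This bounds M(r) := max_{|z|=r} |p(z)| from above; equality holds iff all terms c_k z^k can be made to align in phase at a single z on |z|=r.
Part (b). At z = 1 (real, on the circle |z| = r):
  p(1) = (3)·1^0 + (2)·1^1 + (4)·1^2 + (-4)·1^3 = 5.
  |p(1)| = 5.
Check: |p(1)| = 5 ≤ 13 = M_tri(1). ✓ Equality does not hold at z = 1 (the coefficients have mixed signs, so the terms do not all align in phase there).

M_tri(1) = 13; |p(1)| = 5; equality at z=1: no.


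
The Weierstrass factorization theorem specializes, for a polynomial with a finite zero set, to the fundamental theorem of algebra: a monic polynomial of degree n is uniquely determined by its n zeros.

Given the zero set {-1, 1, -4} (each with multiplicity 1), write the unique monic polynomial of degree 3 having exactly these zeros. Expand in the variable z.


The polynomial is p(z) = ∏_{α ∈ S} (z − α), where S = {-1, 1, -4}.
Expanding the product yields: p(z) = z^3 + 4·z^2 -z -4.
The resulting polynomial has degree 3 and real coefficients as required.

p(z) = z^3 + 4·z^2 -z -4.


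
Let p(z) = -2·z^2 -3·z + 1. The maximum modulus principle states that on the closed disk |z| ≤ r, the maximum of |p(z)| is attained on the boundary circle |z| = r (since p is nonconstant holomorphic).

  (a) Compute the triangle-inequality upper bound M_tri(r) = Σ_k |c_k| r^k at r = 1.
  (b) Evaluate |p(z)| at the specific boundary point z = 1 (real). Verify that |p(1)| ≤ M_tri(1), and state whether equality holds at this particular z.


Coefficients: c_0 = 1, c_1 = -3, c_2 = -2. Radius r = 1.
Part (a). Triangle bound: M_tri(r) = Σ_k |c_k| r^k
  = |1|·1^0 + |-3|·1^1 + |-2|·1^2
  = 1 + 3 + 2 = 6.
This bounds M(r) := max_{|z|=r} |p(z)| from above; equality holds iff all terms c_k z^k can be made to align in phase at a single z on |z|=r.
Part (b). At z = 1 (real, on the circle |z| = r):
  p(1) = (1)·1^0 + (-3)·1^1 + (-2)·1^2 = -4.
  |p(1)| = 4.
Check: |p(1)| = 4 ≤ 6 = M_tri(1). ✓ Equality does not hold at z = 1 (the coefficients have mixed signs, so the terms do not all align in phase there).

M_tri(1) = 6; |p(1)| = 4; equality at z=1: no.


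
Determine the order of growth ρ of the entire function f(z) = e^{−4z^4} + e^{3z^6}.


Each summand is entire of order 4 and 6 respectively (as in the single-exponential case). The order of a sum is at most the max of the orders, so ρ ≤ 6. For the lower bound: on |z|=r choose arg z so that 3z^6 is real positive; then |e^{3z^6}| = e^{3r^6} while |e^{-4z^4}| ≤ e^{4r^4} = o(e^{3r^6}). So |f| ≥ e^{3r^6}(1 − o(1)) and ρ ≥ 6. Hence ρ = max(4, 6) = 6.
Therefore ρ = 6.

Order ρ = 6.


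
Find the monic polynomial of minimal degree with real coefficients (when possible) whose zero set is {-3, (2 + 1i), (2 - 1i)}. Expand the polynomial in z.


The polynomial is p(z) = ∏_{α ∈ S} (z − α), where S = {-3, (2 + 1i), (2 - 1i)}.
Expanding the product yields: p(z) = z^3 -z^2 -7·z + 15.
Note conjugate pairs combine to real quadratics: (z − (2+1i))(z − (2−1i)) = z² − 4z + 5.
The resulting polynomial has degree 3 and real coefficients as required.

p(z) = z^3 -z^2 -7·z + 15.


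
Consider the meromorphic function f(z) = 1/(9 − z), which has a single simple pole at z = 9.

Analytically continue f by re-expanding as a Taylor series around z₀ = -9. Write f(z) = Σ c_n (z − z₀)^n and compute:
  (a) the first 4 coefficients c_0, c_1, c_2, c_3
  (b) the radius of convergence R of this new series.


Let w = z − z₀, so z = z₀ + w.
Then 9 − z = 9 − (z₀ + w) = (9 − z₀) − w = 18 − w.
f(z) = 1/(18 − w) = (1/(18)) · 1/(1 − w/(18)) = Σ_{n≥0} w^n / (18)^(n+1).
So c_n = 1/(18)^(n+1):
  c_0 = 1/(18)^1 = 1/18.
  c_1 = 1/(18)^2 = 1/324.
  c_2 = 1/(18)^3 = 1/5832.
  c_3 = 1/(18)^4 = 1/104976.
The series is valid for |w/d| < 1, i.e. |z − z₀| < |d|.
Radius of convergence: R = |9 − z₀| = |18| = 18 (distance from z₀ to the singularity z = 9).

c_0 = 1/18, c_1 = 1/324, c_2 = 1/5832, c_3 = 1/104976; R = 18.


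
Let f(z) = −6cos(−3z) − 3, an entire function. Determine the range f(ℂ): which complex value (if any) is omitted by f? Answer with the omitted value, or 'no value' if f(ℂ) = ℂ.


Little Picard bounds the complement of f(ℂ) to at most one point.
cos is entire and surjective onto ℂ: for every w ∈ ℂ, cos(ζ) = w has a solution ζ ∈ ℂ (e.g., via the complex inverse arccos). With ζ = −3z this gives z = ζ/(-3). Then -6·cos(−3z) takes every value in -6·ℂ = ℂ, and adding -3 is a bijection of ℂ. So f is surjective and omits no value. (Note: only on the real line is cos bounded by [−1, 1].)

Omitted value: no value.


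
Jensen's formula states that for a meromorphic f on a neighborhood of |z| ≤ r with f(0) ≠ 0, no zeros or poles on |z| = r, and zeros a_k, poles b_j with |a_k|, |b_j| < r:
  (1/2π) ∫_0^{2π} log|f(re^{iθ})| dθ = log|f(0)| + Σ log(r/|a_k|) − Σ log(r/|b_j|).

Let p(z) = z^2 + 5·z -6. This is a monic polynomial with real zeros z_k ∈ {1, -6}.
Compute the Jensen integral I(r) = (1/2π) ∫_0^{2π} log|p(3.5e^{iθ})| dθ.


Zeros: -6, 1; r = 3.5.
Inside |z| < r: 1. Outside (|z| ≥ r): -6.
p(0) = -6, so log|p(0)| = log(6) = 1.7918.
Apply Jensen: I(r) = log|p(0)| + Σ_k log(r/|z_k|), summed over zeros inside |z| < r.
  log(r/|z_k|) for z_k = 1: log(3.5/1) = 1.2528
  Outside zeros (-6) contribute nothing to the Jensen sum.
Sum over inside zeros: 1.2528.
I(r) = log|p(0)| + (inside sum) = 1.7918 + 1.2528 = 3.0445.
Note: since some zeros are outside |z| ≤ r, the simplified n·log(r) form does NOT apply — only the inside zeros contribute.

I(r) ≈ 3.0445.


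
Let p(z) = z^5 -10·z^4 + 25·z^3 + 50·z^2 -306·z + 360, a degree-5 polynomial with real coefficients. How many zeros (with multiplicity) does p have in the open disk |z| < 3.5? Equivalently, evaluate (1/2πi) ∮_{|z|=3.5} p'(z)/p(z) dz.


The zeros of p are: 4, 3, -3, (3 + 1i), (3 - 1i).
Their magnitudes are: 4, 3, 3, 3.162, 3.162.
Zeros with |z| < R = 3.5: 3, -3, (3 + 1i), (3 - 1i).
Count = 4.
By the argument principle, (1/2πi) ∮_{|z|=R} p'(z)/p(z) dz equals exactly this count.

Number of zeros inside |z| < 3.5: 4.


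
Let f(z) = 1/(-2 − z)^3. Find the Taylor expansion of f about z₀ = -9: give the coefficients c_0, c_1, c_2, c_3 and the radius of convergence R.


Let w = z − z₀, so z = z₀ + w.
Then -2 − z = -2 − (z₀ + w) = (-2 − z₀) − w = 7 − w.
f(z) = 1/(7 − w)^3 = (1/(7)^3) · (1 − w/(7))^{−3}.
By the binomial series (1−u)^{−3} = Σ_{n≥0} C(n+2, 2) u^n for |u|<1, with u = w/(7):
  c_n = C(n+2, 2) / (7)^(n+3).
  c_0 = 1/(7)^3 = 1/343.
  c_1 = 3/(7)^4 = 3/2401.
  c_2 = 6/(7)^5 = 6/16807.
  c_3 = 10/(7)^6 = 10/117649.
The series is valid for |w/d| < 1, i.e. |z − z₀| < |d|.
Radius of convergence: R = |-2 − z₀| = |7| = 7 (distance from z₀ to the singularity z = -2).

c_0 = 1/343, c_1 = 3/2401, c_2 = 6/16807, c_3 = 10/117649; R = 7.


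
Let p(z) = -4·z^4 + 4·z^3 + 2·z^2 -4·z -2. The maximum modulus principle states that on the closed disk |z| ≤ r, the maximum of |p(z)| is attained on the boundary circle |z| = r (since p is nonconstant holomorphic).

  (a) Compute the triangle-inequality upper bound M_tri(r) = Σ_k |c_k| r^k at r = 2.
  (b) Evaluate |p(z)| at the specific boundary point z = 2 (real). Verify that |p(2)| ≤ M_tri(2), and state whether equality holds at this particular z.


Coefficients: c_0 = -2, c_1 = -4, c_2 = 2, c_3 = 4, c_4 = -4. Radius r = 2.
Part (a). Triangle bound: M_tri(r) = Σ_k |c_k| r^k
  = |-2|·2^0 + |-4|·2^1 + |2|·2^2 + |4|·2^3 + |-4|·2^4
  = 2 + 8 + 8 + 32 + 64 = 114.
This bounds M(r) := max_{|z|=r} |p(z)| from above; equality holds iff all terms c_k z^k can be made to align in phase at a single z on |z|=r.
Part (b). At z = 2 (real, on the circle |z| = r):
  p(2) = (-2)·2^0 + (-4)·2^1 + (2)·2^2 + (4)·2^3 + (-4)·2^4 = -34.
  |p(2)| = 34.
Check: |p(2)| = 34 ≤ 114 = M_tri(2). ✓ Equality does not hold at z = 2 (the coefficients have mixed signs, so the terms do not all align in phase there).

M_tri(2) = 114; |p(2)| = 34; equality at z=2: no.


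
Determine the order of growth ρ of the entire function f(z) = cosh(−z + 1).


cosh(w) is a linear combination of e^{iw} and e^{−iw} (or e^w, e^{−w} in the hyperbolic case), so |cosh(w)| ≤ e^{|w|}. With w = −z + 1, |w| ≤ 1|z| + 1 = 1r + 1 on |z| = r, giving M(r) ≤ e^{1r + 1}, so ρ ≤ 1. On a suitable ray (z = it for sin/cos; z = t for sinh/cosh, t real → ∞), |cosh(−z + 1)| grows like e^{1|t|}/2, so ρ ≥ 1. Hence ρ = 1.
Therefore ρ = 1.

Order ρ = 1.


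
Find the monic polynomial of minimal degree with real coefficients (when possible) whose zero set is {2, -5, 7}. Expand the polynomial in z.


The polynomial is p(z) = ∏_{α ∈ S} (z − α), where S = {2, -5, 7}.
Expanding the product yields: p(z) = z^3 -4·z^2 -31·z + 70.
The resulting polynomial has degree 3 and real coefficients as required.

p(z) = z^3 -4·z^2 -31·z + 70.


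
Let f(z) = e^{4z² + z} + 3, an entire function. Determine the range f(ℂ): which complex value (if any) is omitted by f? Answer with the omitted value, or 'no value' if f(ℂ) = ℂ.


Little Picard bounds the complement of f(ℂ) to at most one point.
The exponent g(z) = 4z² + z is a nonconstant polynomial, hence surjective onto ℂ. So e^{g(z)} takes every value in {e^w : w ∈ ℂ} = ℂ ∖ {0}. Adding 3 shifts the range to ℂ ∖ {3}. f omits exactly 3.

Omitted value: 3.


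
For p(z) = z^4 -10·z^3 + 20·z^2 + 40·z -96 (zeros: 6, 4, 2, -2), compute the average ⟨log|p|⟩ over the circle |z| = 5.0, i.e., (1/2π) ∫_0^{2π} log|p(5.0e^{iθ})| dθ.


Zeros: -2, 2, 4, 6; r = 5.0.
Inside |z| < r: -2, 2, 4. Outside (|z| ≥ r): 6.
p(0) = -96, so log|p(0)| = log(96) = 4.5643.
Apply Jensen: I(r) = log|p(0)| + Σ_k log(r/|z_k|), summed over zeros inside |z| < r.
  log(r/|z_k|) for z_k = 4: log(5.0/4) = 0.2231
  log(r/|z_k|) for z_k = 2: log(5.0/2) = 0.9163
  log(r/|z_k|) for z_k = -2: log(5.0/2) = 0.9163
  Outside zeros (6) contribute nothing to the Jensen sum.
Sum over inside zeros: 2.0557.
I(r) = log|p(0)| + (inside sum) = 4.5643 + 2.0557 = 6.6201.
Note: since some zeros are outside |z| ≤ r, the simplified n·log(r) form does NOT apply — only the inside zeros contribute.

I(r) ≈ 6.6201.


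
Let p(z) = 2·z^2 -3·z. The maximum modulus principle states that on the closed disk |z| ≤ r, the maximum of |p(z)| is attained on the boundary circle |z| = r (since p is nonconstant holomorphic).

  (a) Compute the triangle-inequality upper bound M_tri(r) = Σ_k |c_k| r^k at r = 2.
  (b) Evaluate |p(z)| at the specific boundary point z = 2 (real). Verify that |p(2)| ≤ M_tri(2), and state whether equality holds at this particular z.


Coefficients: c_0 = 0, c_1 = -3, c_2 = 2. Radius r = 2.
Part (a). Triangle bound: M_tri(r) = Σ_k |c_k| r^k
  = |0|·2^0 + |-3|·2^1 + |2|·2^2
  = 0 + 6 + 8 = 14.
This bounds M(r) := max_{|z|=r} |p(z)| from above; equality holds iff all terms c_k z^k can be made to align in phase at a single z on |z|=r.
Part (b). At z = 2 (real, on the circle |z| = r):
  p(2) = (0)·2^0 + (-3)·2^1 + (2)·2^2 = 2.
  |p(2)| = 2.
Check: |p(2)| = 2 ≤ 14 = M_tri(2). ✓ Equality does not hold at z = 2 (the coefficients have mixed signs, so the terms do not all align in phase there).

M_tri(2) = 14; |p(2)| = 2; equality at z=2: no.


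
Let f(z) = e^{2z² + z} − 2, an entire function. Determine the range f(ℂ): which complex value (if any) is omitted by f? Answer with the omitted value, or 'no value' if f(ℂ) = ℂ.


Little Picard bounds the complement of f(ℂ) to at most one point.
The exponent g(z) = 2z² + z is a nonconstant polynomial, hence surjective onto ℂ. So e^{g(z)} takes every value in {e^w : w ∈ ℂ} = ℂ ∖ {0}. Adding -2 shifts the range to ℂ ∖ {-2}. f omits exactly -2.

Omitted value: -2.


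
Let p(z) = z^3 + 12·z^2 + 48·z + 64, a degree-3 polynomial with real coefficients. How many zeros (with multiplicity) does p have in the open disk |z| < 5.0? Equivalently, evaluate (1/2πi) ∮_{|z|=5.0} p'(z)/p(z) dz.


The zeros of p are: -4, -4, -4.
Their magnitudes are: 4, 4, 4.
Zeros with |z| < R = 5.0: -4, -4, -4.
Count = 3.
By the argument principle, (1/2πi) ∮_{|z|=R} p'(z)/p(z) dz equals exactly this count.

Number of zeros inside |z| < 5.0: 3.


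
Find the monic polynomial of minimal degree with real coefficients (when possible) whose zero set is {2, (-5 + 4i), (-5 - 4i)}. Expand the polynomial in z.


The polynomial is p(z) = ∏_{α ∈ S} (z − α), where S = {2, (-5 + 4i), (-5 - 4i)}.
Expanding the product yields: p(z) = z^3 + 8·z^2 + 21·z -82.
Note conjugate pairs combine to real quadratics: (z − (-5+4i))(z − (-5−4i)) = z² + 10z + 41.
The resulting polynomial has degree 3 and real coefficients as required.

p(z) = z^3 + 8·z^2 + 21·z -82.


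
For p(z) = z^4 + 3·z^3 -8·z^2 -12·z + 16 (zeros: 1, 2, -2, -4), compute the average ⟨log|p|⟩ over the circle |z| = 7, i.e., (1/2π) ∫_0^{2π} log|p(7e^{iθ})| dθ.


Zeros: -4, -2, 1, 2; r = 7.
Inside |z| < r: -4, -2, 1, 2. Outside (|z| ≥ r): ∅.
p(0) = 16, so log|p(0)| = log(16) = 2.7726.
Apply Jensen: I(r) = log|p(0)| + Σ_k log(r/|z_k|), summed over zeros inside |z| < r.
  log(r/|z_k|) for z_k = 1: log(7/1) = 1.9459
  log(r/|z_k|) for z_k = 2: log(7/2) = 1.2528
  log(r/|z_k|) for z_k = -2: log(7/2) = 1.2528
  log(r/|z_k|) for z_k = -4: log(7/4) = 0.5596
Sum over inside zeros: 5.0111.
I(r) = log|p(0)| + (inside sum) = 2.7726 + 5.0111 = 7.7836.
Closed form (all zeros inside, monic): I(r) = n·log(r) = 4·log(7) = 7.7836. ✓

I(r) ≈ 7.7836.


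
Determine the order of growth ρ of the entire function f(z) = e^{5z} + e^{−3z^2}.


Each summand is entire of order 1 and 2 respectively (as in the single-exponential case). The order of a sum is at most the max of the orders, so ρ ≤ 2. For the lower bound: on |z|=r choose arg z so that -3z^2 is real positive; then |e^{-3z^2}| = e^{3r^2} while |e^{5z}| ≤ e^{5r^1} = o(e^{3r^2}). So |f| ≥ e^{3r^2}(1 − o(1)) and ρ ≥ 2. Hence ρ = max(1, 2) = 2.
Therefore ρ = 2.

Order ρ = 2.


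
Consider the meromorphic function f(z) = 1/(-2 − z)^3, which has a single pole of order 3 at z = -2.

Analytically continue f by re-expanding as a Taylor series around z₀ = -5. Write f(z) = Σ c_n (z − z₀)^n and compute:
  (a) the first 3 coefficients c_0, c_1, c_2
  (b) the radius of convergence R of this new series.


Let w = z − z₀, so z = z₀ + w.
Then -2 − z = -2 − (z₀ + w) = (-2 − z₀) − w = 3 − w.
f(z) = 1/(3 − w)^3 = (1/(3)^3) · (1 − w/(3))^{−3}.
By the binomial series (1−u)^{−3} = Σ_{n≥0} C(n+2, 2) u^n for |u|<1, with u = w/(3):
  c_n = C(n+2, 2) / (3)^(n+3).
  c_0 = 1/(3)^3 = 1/27.
  c_1 = 3/(3)^4 = 1/27.
  c_2 = 6/(3)^5 = 2/81.
The series is valid for |w/d| < 1, i.e. |z − z₀| < |d|.
Radius of convergence: R = |-2 − z₀| = |3| = 3 (distance from z₀ to the singularity z = -2).

c_0 = 1/27, c_1 = 1/27, c_2 = 2/81; R = 3.


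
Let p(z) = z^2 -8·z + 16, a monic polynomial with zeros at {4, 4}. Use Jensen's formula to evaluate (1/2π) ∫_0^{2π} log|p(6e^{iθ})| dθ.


Zeros: 4, 4; r = 6.
Inside |z| < r: 4, 4. Outside (|z| ≥ r): ∅.
p(0) = 16, so log|p(0)| = log(16) = 2.7726.
Apply Jensen: I(r) = log|p(0)| + Σ_k log(r/|z_k|), summed over zeros inside |z| < r.
  log(r/|z_k|) for z_k = 4: log(6/4) = 0.4055
  log(r/|z_k|) for z_k = 4: log(6/4) = 0.4055
Sum over inside zeros: 0.8109.
I(r) = log|p(0)| + (inside sum) = 2.7726 + 0.8109 = 3.5835.
Closed form (all zeros inside, monic): I(r) = n·log(r) = 2·log(6) = 3.5835. ✓

I(r) ≈ 3.5835.


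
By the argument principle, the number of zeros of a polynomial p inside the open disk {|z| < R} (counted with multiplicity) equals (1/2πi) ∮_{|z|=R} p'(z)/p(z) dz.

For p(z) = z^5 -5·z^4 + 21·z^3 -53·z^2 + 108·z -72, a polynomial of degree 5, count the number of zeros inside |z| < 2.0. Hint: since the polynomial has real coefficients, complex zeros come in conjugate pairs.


The zeros of p are: (0 + 3i), (0 - 3i), 1, (2 + 2i), (2 - 2i).
Their magnitudes are: 3, 3, 1, 2.828, 2.828.
Zeros with |z| < R = 2.0: 1.
Count = 1.
By the argument principle, (1/2πi) ∮_{|z|=R} p'(z)/p(z) dz equals exactly this count.

Number of zeros inside |z| < 2.0: 1.


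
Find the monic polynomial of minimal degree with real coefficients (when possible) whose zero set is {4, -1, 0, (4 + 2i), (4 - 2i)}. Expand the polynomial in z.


The polynomial is p(z) = ∏_{α ∈ S} (z − α), where S = {4, -1, 0, (4 + 2i), (4 - 2i)}.
Expanding the product yields: p(z) = z^5 -11·z^4 + 40·z^3 -28·z^2 -80·z.
Note conjugate pairs combine to real quadratics: (z − (4+2i))(z − (4−2i)) = z² − 8z + 20.
The resulting polynomial has degree 5 and real coefficients as required.

p(z) = z^5 -11·z^4 + 40·z^3 -28·z^2 -80·z.


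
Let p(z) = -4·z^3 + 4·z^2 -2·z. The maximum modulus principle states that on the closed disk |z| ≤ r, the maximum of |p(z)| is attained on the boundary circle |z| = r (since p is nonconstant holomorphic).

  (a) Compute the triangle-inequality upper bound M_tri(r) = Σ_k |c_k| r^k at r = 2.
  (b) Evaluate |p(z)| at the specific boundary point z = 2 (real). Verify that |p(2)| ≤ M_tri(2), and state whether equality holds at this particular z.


Coefficients: c_0 = 0, c_1 = -2, c_2 = 4, c_3 = -4. Radius r = 2.
Part (a). Triangle bound: M_tri(r) = Σ_k |c_k| r^k
  = |0|·2^0 + |-2|·2^1 + |4|·2^2 + |-4|·2^3
  = 0 + 4 + 16 + 32 = 52.
This bounds M(r) := max_{|z|=r} |p(z)| from above; equality holds iff all terms c_k z^k can be made to align in phase at a single z on |z|=r.
Part (b). At z = 2 (real, on the circle |z| = r):
  p(2) = (0)·2^0 + (-2)·2^1 + (4)·2^2 + (-4)·2^3 = -20.
  |p(2)| = 20.
Check: |p(2)| = 20 ≤ 52 = M_tri(2). ✓ Equality does not hold at z = 2 (the coefficients have mixed signs, so the terms do not all align in phase there).

M_tri(2) = 52; |p(2)| = 20; equality at z=2: no.


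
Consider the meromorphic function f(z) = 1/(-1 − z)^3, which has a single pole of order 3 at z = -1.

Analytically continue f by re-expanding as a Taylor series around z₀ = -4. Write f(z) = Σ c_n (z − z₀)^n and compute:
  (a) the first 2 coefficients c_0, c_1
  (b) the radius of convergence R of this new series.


Let w = z − z₀, so z = z₀ + w.
Then -1 − z = -1 − (z₀ + w) = (-1 − z₀) − w = 3 − w.
f(z) = 1/(3 − w)^3 = (1/(3)^3) · (1 − w/(3))^{−3}.
By the binomial series (1−u)^{−3} = Σ_{n≥0} C(n+2, 2) u^n for |u|<1, with u = w/(3):
  c_n = C(n+2, 2) / (3)^(n+3).
  c_0 = 1/(3)^3 = 1/27.
  c_1 = 3/(3)^4 = 1/27.
The series is valid for |w/d| < 1, i.e. |z − z₀| < |d|.
Radius of convergence: R = |-1 − z₀| = |3| = 3 (distance from z₀ to the singularity z = -1).

c_0 = 1/27, c_1 = 1/27; R = 3.


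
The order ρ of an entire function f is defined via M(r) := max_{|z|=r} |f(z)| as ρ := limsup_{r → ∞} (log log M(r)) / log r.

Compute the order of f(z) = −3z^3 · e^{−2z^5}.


M(r) = max_{|z|=r} |-3|·|z|^3·|e^{−2z^5}| = 3·r^3 · e^{2r^5} (the factors attain their maxima compatibly on |z|=r). Then log M(r) = log 3 + 3·log r + 2r^5, dominated by the last term, so log log M(r) ~ 5·log r. The polynomial factor -3z^3 contributes only a log r term and does not affect the order. ρ = 5.
Therefore ρ = 5.

Order ρ = 5.


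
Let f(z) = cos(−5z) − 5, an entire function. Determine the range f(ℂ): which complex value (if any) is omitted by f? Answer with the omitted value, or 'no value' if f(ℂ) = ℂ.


Little Picard bounds the complement of f(ℂ) to at most one point.
cos is entire and surjective onto ℂ: for every w ∈ ℂ, cos(ζ) = w has a solution ζ ∈ ℂ (e.g., via the complex inverse arccos). With ζ = −5z this gives z = ζ/(-5). Then 1·cos(−5z) takes every value in 1·ℂ = ℂ, and adding -5 is a bijection of ℂ. So f is surjective and omits no value. (Note: only on the real line is cos bounded by [−1, 1].)

Omitted value: no value.


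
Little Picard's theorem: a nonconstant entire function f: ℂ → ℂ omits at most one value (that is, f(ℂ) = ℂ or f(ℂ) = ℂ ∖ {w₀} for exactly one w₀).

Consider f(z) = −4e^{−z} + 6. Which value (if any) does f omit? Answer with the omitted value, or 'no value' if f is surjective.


Little Picard bounds the complement of f(ℂ) to at most one point.
e^{−z} is never zero on ℂ, so -4·e^{−z} takes every value in ℂ ∖ {0}. Adding 6 shifts the range to ℂ ∖ {6}. Thus f omits exactly the value 6.

Omitted value: 6.


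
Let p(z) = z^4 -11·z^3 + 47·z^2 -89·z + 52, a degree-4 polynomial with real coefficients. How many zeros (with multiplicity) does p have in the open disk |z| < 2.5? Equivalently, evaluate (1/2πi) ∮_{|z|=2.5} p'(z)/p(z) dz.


The zeros of p are: 1, 4, (3 + 2i), (3 - 2i).
Their magnitudes are: 1, 4, 3.606, 3.606.
Zeros with |z| < R = 2.5: 1.
Count = 1.
By the argument principle, (1/2πi) ∮_{|z|=R} p'(z)/p(z) dz equals exactly this count.

Number of zeros inside |z| < 2.5: 1.


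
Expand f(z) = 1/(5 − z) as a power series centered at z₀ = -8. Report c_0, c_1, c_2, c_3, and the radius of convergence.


Let w = z − z₀, so z = z₀ + w.
Then 5 − z = 5 − (z₀ + w) = (5 − z₀) − w = 13 − w.
f(z) = 1/(13 − w) = (1/(13)) · 1/(1 − w/(13)) = Σ_{n≥0} w^n / (13)^(n+1).
So c_n = 1/(13)^(n+1):
  c_0 = 1/(13)^1 = 1/13.
  c_1 = 1/(13)^2 = 1/169.
  c_2 = 1/(13)^3 = 1/2197.
  c_3 = 1/(13)^4 = 1/28561.
The series is valid for |w/d| < 1, i.e. |z − z₀| < |d|.
Radius of convergence: R = |5 − z₀| = |13| = 13 (distance from z₀ to the singularity z = 5).

c_0 = 1/13, c_1 = 1/169, c_2 = 1/2197, c_3 = 1/28561; R = 13.


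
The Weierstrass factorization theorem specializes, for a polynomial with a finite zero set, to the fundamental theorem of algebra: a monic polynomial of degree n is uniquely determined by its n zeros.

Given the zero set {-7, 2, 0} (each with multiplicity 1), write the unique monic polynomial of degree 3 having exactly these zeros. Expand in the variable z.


The polynomial is p(z) = ∏_{α ∈ S} (z − α), where S = {-7, 2, 0}.
Expanding the product yields: p(z) = z^3 + 5·z^2 -14·z.
The resulting polynomial has degree 3 and real coefficients as required.

p(z) = z^3 + 5·z^2 -14·z.


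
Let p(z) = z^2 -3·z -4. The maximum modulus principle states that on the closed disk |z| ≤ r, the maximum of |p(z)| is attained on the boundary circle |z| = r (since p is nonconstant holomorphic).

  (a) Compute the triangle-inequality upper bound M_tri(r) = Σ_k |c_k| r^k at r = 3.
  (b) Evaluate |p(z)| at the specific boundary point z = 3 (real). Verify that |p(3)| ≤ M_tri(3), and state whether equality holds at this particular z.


Coefficients: c_0 = -4, c_1 = -3, c_2 = 1. Radius r = 3.
Part (a). Triangle bound: M_tri(r) = Σ_k |c_k| r^k
  = |-4|·3^0 + |-3|·3^1 + |1|·3^2
  = 4 + 9 + 9 = 22.
This bounds M(r) := max_{|z|=r} |p(z)| from above; equality holds iff all terms c_k z^k can be made to align in phase at a single z on |z|=r.
Part (b). At z = 3 (real, on the circle |z| = r):
  p(3) = (-4)·3^0 + (-3)·3^1 + (1)·3^2 = -4.
  |p(3)| = 4.
Check: |p(3)| = 4 ≤ 22 = M_tri(3). ✓ Equality does not hold at z = 3 (the coefficients have mixed signs, so the terms do not all align in phase there).

M_tri(3) = 22; |p(3)| = 4; equality at z=3: no.


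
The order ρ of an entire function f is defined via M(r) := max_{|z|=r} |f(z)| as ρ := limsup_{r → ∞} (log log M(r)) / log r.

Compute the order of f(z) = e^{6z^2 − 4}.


|e^{6z^2 − 4}| = e^{Re(6·z^2) + -4} ≤ e^{6|z|^2 + -4} = e^{6r^2 + -4} on |z| = r, so ρ ≤ 2. Choosing z on |z|=r so that 6·z^2 is real positive (always possible by picking arg z appropriately) gives |f(z)| = e^{6r^2 + -4}, matching the bound. The additive constant -4 does not affect log log M(r) ~ 2·log r. Hence ρ = 2.
Therefore ρ = 2.

Order ρ = 2.


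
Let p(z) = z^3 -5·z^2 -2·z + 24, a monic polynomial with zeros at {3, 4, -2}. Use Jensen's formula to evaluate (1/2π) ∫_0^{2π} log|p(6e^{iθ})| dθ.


Zeros: -2, 3, 4; r = 6.
Inside |z| < r: -2, 3, 4. Outside (|z| ≥ r): ∅.
p(0) = 24, so log|p(0)| = log(24) = 3.1781.
Apply Jensen: I(r) = log|p(0)| + Σ_k log(r/|z_k|), summed over zeros inside |z| < r.
  log(r/|z_k|) for z_k = 3: log(6/3) = 0.6931
  log(r/|z_k|) for z_k = 4: log(6/4) = 0.4055
  log(r/|z_k|) for z_k = -2: log(6/2) = 1.0986
Sum over inside zeros: 2.1972.
I(r) = log|p(0)| + (inside sum) = 3.1781 + 2.1972 = 5.3753.
Closed form (all zeros inside, monic): I(r) = n·log(r) = 3·log(6) = 5.3753. ✓

I(r) ≈ 5.3753.


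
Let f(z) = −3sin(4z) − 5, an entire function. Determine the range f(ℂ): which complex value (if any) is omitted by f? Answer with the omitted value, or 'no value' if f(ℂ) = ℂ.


Little Picard bounds the complement of f(ℂ) to at most one point.
sin is entire and surjective onto ℂ: for every w ∈ ℂ, sin(ζ) = w has a solution ζ ∈ ℂ (e.g., via the complex inverse arcsin). With ζ = 4z this gives z = ζ/(4). Then -3·sin(4z) takes every value in -3·ℂ = ℂ, and adding -5 is a bijection of ℂ. So f is surjective and omits no value. (Note: only on the real line is sin bounded by [−1, 1].)

Omitted value: no value.


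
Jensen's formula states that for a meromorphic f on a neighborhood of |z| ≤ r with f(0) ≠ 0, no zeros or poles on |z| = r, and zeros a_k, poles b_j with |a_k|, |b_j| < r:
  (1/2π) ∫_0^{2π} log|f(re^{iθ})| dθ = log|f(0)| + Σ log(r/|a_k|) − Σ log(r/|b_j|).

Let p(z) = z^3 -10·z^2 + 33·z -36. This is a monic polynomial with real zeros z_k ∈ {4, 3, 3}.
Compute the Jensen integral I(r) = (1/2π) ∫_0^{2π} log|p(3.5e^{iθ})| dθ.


Zeros: 3, 3, 4; r = 3.5.
Inside |z| < r: 3, 3. Outside (|z| ≥ r): 4.
p(0) = -36, so log|p(0)| = log(36) = 3.5835.
Apply Jensen: I(r) = log|p(0)| + Σ_k log(r/|z_k|), summed over zeros inside |z| < r.
  log(r/|z_k|) for z_k = 3: log(3.5/3) = 0.1542
  log(r/|z_k|) for z_k = 3: log(3.5/3) = 0.1542
  Outside zeros (4) contribute nothing to the Jensen sum.
Sum over inside zeros: 0.3083.
I(r) = log|p(0)| + (inside sum) = 3.5835 + 0.3083 = 3.8918.
Note: since some zeros are outside |z| ≤ r, the simplified n·log(r) form does NOT apply — only the inside zeros contribute.

I(r) ≈ 3.8918.


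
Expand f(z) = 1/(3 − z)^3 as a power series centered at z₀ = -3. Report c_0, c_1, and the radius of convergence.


Let w = z − z₀, so z = z₀ + w.
Then 3 − z = 3 − (z₀ + w) = (3 − z₀) − w = 6 − w.
f(z) = 1/(6 − w)^3 = (1/(6)^3) · (1 − w/(6))^{−3}.
By the binomial series (1−u)^{−3} = Σ_{n≥0} C(n+2, 2) u^n for |u|<1, with u = w/(6):
  c_n = C(n+2, 2) / (6)^(n+3).
  c_0 = 1/(6)^3 = 1/216.
  c_1 = 3/(6)^4 = 1/432.
The series is valid for |w/d| < 1, i.e. |z − z₀| < |d|.
Radius of convergence: R = |3 − z₀| = |6| = 6 (distance from z₀ to the singularity z = 3).

c_0 = 1/216, c_1 = 1/432; R = 6.


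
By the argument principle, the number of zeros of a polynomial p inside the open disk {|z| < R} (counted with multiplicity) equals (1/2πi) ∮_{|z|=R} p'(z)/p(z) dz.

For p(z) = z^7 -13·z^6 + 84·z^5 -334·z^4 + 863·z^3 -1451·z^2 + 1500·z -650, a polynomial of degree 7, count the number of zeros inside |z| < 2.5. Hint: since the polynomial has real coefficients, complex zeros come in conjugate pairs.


The zeros of p are: (3 + 1i), (3 - 1i), 1, (2 + 3i), (2 - 3i), (1 + 2i), (1 - 2i).
Their magnitudes are: 3.162, 3.162, 1, 3.606, 3.606, 2.236, 2.236.
Zeros with |z| < R = 2.5: 1, (1 + 2i), (1 - 2i).
Count = 3.
By the argument principle, (1/2πi) ∮_{|z|=R} p'(z)/p(z) dz equals exactly this count.

Number of zeros inside |z| < 2.5: 3.


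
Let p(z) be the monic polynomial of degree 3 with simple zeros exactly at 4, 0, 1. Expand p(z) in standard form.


The polynomial is p(z) = ∏_{α ∈ S} (z − α), where S = {4, 0, 1}.
Expanding the product yields: p(z) = z^3 -5·z^2 + 4·z.
The resulting polynomial has degree 3 and real coefficients as required.

p(z) = z^3 -5·z^2 + 4·z.


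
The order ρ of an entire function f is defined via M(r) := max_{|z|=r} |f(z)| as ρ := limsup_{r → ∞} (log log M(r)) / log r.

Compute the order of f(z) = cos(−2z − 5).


cos(w) is a linear combination of e^{iw} and e^{−iw} (or e^w, e^{−w} in the hyperbolic case), so |cos(w)| ≤ e^{|w|}. With w = −2z − 5, |w| ≤ 2|z| + 5 = 2r + 5 on |z| = r, giving M(r) ≤ e^{2r + 5}, so ρ ≤ 1. On a suitable ray (z = it for sin/cos; z = t for sinh/cosh, t real → ∞), |cos(−2z − 5)| grows like e^{2|t|}/2, so ρ ≥ 1. Hence ρ = 1.
Therefore ρ = 1.

Order ρ = 1.


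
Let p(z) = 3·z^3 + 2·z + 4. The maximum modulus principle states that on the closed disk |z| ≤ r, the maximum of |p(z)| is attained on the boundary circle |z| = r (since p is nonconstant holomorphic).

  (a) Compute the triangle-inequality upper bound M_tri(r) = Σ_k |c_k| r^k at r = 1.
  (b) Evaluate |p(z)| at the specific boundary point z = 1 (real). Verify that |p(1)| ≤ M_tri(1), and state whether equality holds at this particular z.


Coefficients: c_0 = 4, c_1 = 2, c_2 = 0, c_3 = 3. Radius r = 1.
Part (a). Triangle bound: M_tri(r) = Σ_k |c_k| r^k
  = |4|·1^0 + |2|·1^1 + |0|·1^2 + |3|·1^3
  = 4 + 2 + 0 + 3 = 9.
This bounds M(r) := max_{|z|=r} |p(z)| from above; equality holds iff all terms c_k z^k can be made to align in phase at a single z on |z|=r.
Part (b). At z = 1 (real, on the circle |z| = r):
  p(1) = (4)·1^0 + (2)·1^1 + (0)·1^2 + (3)·1^3 = 9.
  |p(1)| = 9.
Since all nonzero coefficients share the same sign, |p(1)| = 9 = M_tri(1); the triangle bound is attained at z = 1, so in fact M(r) = 9.

M_tri(1) = 9; |p(1)| = 9; equality at z=1: yes.


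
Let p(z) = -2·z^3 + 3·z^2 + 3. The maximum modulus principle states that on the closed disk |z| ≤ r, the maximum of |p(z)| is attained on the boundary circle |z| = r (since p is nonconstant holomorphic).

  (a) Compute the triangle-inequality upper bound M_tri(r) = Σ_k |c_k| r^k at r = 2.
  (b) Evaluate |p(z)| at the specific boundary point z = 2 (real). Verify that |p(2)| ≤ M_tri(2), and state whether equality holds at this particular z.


Coefficients: c_0 = 3, c_1 = 0, c_2 = 3, c_3 = -2. Radius r = 2.
Part (a). Triangle bound: M_tri(r) = Σ_k |c_k| r^k
  = |3|·2^0 + |0|·2^1 + |3|·2^2 + |-2|·2^3
  = 3 + 0 + 12 + 16 = 31.
This bounds M(r) := max_{|z|=r} |p(z)| from above; equality holds iff all terms c_k z^k can be made to align in phase at a single z on |z|=r.
Part (b). At z = 2 (real, on the circle |z| = r):
  p(2) = (3)·2^0 + (0)·2^1 + (3)·2^2 + (-2)·2^3 = -1.
  |p(2)| = 1.
Check: |p(2)| = 1 ≤ 31 = M_tri(2). ✓ Equality does not hold at z = 2 (the coefficients have mixed signs, so the terms do not all align in phase there).

M_tri(2) = 31; |p(2)| = 1; equality at z=2: no.


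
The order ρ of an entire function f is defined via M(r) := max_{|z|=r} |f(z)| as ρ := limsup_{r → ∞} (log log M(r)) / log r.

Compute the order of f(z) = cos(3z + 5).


cos(w) is a linear combination of e^{iw} and e^{−iw} (or e^w, e^{−w} in the hyperbolic case), so |cos(w)| ≤ e^{|w|}. With w = 3z + 5, |w| ≤ 3|z| + 5 = 3r + 5 on |z| = r, giving M(r) ≤ e^{3r + 5}, so ρ ≤ 1. On a suitable ray (z = it for sin/cos; z = t for sinh/cosh, t real → ∞), |cos(3z + 5)| grows like e^{3|t|}/2, so ρ ≥ 1. Hence ρ = 1.
Therefore ρ = 1.

Order ρ = 1.


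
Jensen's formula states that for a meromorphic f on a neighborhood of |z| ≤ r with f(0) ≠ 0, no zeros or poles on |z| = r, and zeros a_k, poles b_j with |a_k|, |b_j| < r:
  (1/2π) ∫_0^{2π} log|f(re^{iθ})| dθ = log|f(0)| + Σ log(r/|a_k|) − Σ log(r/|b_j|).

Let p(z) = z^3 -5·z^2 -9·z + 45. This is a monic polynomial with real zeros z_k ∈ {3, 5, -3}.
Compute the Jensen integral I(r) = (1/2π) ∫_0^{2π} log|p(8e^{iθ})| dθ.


Zeros: -3, 3, 5; r = 8.
Inside |z| < r: -3, 3, 5. Outside (|z| ≥ r): ∅.
p(0) = 45, so log|p(0)| = log(45) = 3.8067.
Apply Jensen: I(r) = log|p(0)| + Σ_k log(r/|z_k|), summed over zeros inside |z| < r.
  log(r/|z_k|) for z_k = 3: log(8/3) = 0.9808
  log(r/|z_k|) for z_k = 5: log(8/5) = 0.4700
  log(r/|z_k|) for z_k = -3: log(8/3) = 0.9808
Sum over inside zeros: 2.4317.
I(r) = log|p(0)| + (inside sum) = 3.8067 + 2.4317 = 6.2383.
Closed form (all zeros inside, monic): I(r) = n·log(r) = 3·log(8) = 6.2383. ✓

I(r) ≈ 6.2383.


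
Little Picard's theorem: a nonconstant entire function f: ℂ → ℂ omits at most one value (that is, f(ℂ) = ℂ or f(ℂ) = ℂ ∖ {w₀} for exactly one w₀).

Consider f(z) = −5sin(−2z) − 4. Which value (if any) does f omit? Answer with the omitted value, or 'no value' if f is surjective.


Little Picard bounds the complement of f(ℂ) to at most one point.
sin is entire and surjective onto ℂ: for every w ∈ ℂ, sin(ζ) = w has a solution ζ ∈ ℂ (e.g., via the complex inverse arcsin). With ζ = −2z this gives z = ζ/(-2). Then -5·sin(−2z) takes every value in -5·ℂ = ℂ, and adding -4 is a bijection of ℂ. So f is surjective and omits no value. (Note: only on the real line is sin bounded by [−1, 1].)

Omitted value: no value.
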